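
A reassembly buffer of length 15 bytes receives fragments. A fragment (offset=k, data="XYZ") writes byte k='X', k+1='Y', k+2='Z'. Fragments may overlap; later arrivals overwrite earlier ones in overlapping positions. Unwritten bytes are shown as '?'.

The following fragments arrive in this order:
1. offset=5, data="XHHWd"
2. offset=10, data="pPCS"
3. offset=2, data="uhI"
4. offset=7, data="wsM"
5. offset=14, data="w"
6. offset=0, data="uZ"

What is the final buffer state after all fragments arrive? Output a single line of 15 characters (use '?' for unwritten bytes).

Fragment 1: offset=5 data="XHHWd" -> buffer=?????XHHWd?????
Fragment 2: offset=10 data="pPCS" -> buffer=?????XHHWdpPCS?
Fragment 3: offset=2 data="uhI" -> buffer=??uhIXHHWdpPCS?
Fragment 4: offset=7 data="wsM" -> buffer=??uhIXHwsMpPCS?
Fragment 5: offset=14 data="w" -> buffer=??uhIXHwsMpPCSw
Fragment 6: offset=0 data="uZ" -> buffer=uZuhIXHwsMpPCSw

Answer: uZuhIXHwsMpPCSw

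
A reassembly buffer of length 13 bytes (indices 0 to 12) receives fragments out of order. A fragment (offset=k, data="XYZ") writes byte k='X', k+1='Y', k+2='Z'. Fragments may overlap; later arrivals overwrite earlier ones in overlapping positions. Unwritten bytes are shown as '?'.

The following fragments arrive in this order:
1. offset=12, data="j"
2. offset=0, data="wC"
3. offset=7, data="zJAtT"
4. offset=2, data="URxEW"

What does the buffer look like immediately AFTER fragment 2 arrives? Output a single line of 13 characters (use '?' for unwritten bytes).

Fragment 1: offset=12 data="j" -> buffer=????????????j
Fragment 2: offset=0 data="wC" -> buffer=wC??????????j

Answer: wC??????????j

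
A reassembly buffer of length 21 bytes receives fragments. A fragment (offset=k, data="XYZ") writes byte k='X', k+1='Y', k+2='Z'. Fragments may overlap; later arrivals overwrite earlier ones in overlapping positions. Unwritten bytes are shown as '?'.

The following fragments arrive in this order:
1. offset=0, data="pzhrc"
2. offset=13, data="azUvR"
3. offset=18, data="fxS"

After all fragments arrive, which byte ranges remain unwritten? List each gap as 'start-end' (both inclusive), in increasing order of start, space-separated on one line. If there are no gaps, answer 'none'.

Answer: 5-12

Derivation:
Fragment 1: offset=0 len=5
Fragment 2: offset=13 len=5
Fragment 3: offset=18 len=3
Gaps: 5-12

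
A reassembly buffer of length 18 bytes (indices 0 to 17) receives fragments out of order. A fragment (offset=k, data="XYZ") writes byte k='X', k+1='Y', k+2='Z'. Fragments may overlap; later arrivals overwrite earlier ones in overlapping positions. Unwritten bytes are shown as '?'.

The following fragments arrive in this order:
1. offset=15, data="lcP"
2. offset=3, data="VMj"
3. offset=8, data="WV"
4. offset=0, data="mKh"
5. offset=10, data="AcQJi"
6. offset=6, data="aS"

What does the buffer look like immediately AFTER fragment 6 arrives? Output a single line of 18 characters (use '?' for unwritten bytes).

Answer: mKhVMjaSWVAcQJilcP

Derivation:
Fragment 1: offset=15 data="lcP" -> buffer=???????????????lcP
Fragment 2: offset=3 data="VMj" -> buffer=???VMj?????????lcP
Fragment 3: offset=8 data="WV" -> buffer=???VMj??WV?????lcP
Fragment 4: offset=0 data="mKh" -> buffer=mKhVMj??WV?????lcP
Fragment 5: offset=10 data="AcQJi" -> buffer=mKhVMj??WVAcQJilcP
Fragment 6: offset=6 data="aS" -> buffer=mKhVMjaSWVAcQJilcP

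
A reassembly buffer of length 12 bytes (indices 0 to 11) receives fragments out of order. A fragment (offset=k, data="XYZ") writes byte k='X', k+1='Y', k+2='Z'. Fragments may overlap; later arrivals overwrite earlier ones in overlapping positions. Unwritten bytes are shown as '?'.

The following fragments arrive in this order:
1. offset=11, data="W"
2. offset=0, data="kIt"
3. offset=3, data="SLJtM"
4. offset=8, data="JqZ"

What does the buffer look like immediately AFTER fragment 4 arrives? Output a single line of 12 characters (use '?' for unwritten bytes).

Answer: kItSLJtMJqZW

Derivation:
Fragment 1: offset=11 data="W" -> buffer=???????????W
Fragment 2: offset=0 data="kIt" -> buffer=kIt????????W
Fragment 3: offset=3 data="SLJtM" -> buffer=kItSLJtM???W
Fragment 4: offset=8 data="JqZ" -> buffer=kItSLJtMJqZW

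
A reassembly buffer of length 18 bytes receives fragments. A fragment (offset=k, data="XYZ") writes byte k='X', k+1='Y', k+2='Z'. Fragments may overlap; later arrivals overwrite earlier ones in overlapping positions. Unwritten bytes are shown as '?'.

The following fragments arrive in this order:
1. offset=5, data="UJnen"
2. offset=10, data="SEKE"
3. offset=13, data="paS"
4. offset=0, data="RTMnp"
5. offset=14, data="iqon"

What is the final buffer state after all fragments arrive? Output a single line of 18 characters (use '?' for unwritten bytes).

Fragment 1: offset=5 data="UJnen" -> buffer=?????UJnen????????
Fragment 2: offset=10 data="SEKE" -> buffer=?????UJnenSEKE????
Fragment 3: offset=13 data="paS" -> buffer=?????UJnenSEKpaS??
Fragment 4: offset=0 data="RTMnp" -> buffer=RTMnpUJnenSEKpaS??
Fragment 5: offset=14 data="iqon" -> buffer=RTMnpUJnenSEKpiqon

Answer: RTMnpUJnenSEKpiqon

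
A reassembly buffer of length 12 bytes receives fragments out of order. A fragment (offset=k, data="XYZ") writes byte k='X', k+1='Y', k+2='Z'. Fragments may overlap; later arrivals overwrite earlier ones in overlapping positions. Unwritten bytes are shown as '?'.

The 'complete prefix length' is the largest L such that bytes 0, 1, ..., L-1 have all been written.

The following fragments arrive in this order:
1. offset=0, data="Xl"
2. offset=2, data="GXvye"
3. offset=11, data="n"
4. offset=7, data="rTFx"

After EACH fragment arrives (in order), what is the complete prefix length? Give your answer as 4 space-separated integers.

Answer: 2 7 7 12

Derivation:
Fragment 1: offset=0 data="Xl" -> buffer=Xl?????????? -> prefix_len=2
Fragment 2: offset=2 data="GXvye" -> buffer=XlGXvye????? -> prefix_len=7
Fragment 3: offset=11 data="n" -> buffer=XlGXvye????n -> prefix_len=7
Fragment 4: offset=7 data="rTFx" -> buffer=XlGXvyerTFxn -> prefix_len=12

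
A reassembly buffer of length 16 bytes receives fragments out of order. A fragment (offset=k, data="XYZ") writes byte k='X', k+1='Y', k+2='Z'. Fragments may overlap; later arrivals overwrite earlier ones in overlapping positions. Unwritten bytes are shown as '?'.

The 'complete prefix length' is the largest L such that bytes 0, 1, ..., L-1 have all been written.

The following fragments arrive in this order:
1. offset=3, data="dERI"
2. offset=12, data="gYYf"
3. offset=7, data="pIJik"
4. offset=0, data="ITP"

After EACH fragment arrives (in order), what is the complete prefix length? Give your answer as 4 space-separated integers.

Answer: 0 0 0 16

Derivation:
Fragment 1: offset=3 data="dERI" -> buffer=???dERI????????? -> prefix_len=0
Fragment 2: offset=12 data="gYYf" -> buffer=???dERI?????gYYf -> prefix_len=0
Fragment 3: offset=7 data="pIJik" -> buffer=???dERIpIJikgYYf -> prefix_len=0
Fragment 4: offset=0 data="ITP" -> buffer=ITPdERIpIJikgYYf -> prefix_len=16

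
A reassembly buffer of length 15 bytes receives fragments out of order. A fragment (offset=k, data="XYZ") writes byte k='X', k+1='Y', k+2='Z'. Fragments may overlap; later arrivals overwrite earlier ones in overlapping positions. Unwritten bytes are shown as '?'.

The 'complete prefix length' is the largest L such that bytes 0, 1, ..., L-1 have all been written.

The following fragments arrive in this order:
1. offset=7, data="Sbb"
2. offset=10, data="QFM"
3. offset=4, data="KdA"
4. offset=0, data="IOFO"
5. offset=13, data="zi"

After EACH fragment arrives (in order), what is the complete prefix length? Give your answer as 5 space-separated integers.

Answer: 0 0 0 13 15

Derivation:
Fragment 1: offset=7 data="Sbb" -> buffer=???????Sbb????? -> prefix_len=0
Fragment 2: offset=10 data="QFM" -> buffer=???????SbbQFM?? -> prefix_len=0
Fragment 3: offset=4 data="KdA" -> buffer=????KdASbbQFM?? -> prefix_len=0
Fragment 4: offset=0 data="IOFO" -> buffer=IOFOKdASbbQFM?? -> prefix_len=13
Fragment 5: offset=13 data="zi" -> buffer=IOFOKdASbbQFMzi -> prefix_len=15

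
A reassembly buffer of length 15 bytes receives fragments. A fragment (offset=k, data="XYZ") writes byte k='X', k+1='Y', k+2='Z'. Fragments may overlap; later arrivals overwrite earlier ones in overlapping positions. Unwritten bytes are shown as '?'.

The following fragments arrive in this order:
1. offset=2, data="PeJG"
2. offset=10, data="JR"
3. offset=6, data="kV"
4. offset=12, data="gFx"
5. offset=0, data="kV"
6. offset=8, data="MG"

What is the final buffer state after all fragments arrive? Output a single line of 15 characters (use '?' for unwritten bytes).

Fragment 1: offset=2 data="PeJG" -> buffer=??PeJG?????????
Fragment 2: offset=10 data="JR" -> buffer=??PeJG????JR???
Fragment 3: offset=6 data="kV" -> buffer=??PeJGkV??JR???
Fragment 4: offset=12 data="gFx" -> buffer=??PeJGkV??JRgFx
Fragment 5: offset=0 data="kV" -> buffer=kVPeJGkV??JRgFx
Fragment 6: offset=8 data="MG" -> buffer=kVPeJGkVMGJRgFx

Answer: kVPeJGkVMGJRgFx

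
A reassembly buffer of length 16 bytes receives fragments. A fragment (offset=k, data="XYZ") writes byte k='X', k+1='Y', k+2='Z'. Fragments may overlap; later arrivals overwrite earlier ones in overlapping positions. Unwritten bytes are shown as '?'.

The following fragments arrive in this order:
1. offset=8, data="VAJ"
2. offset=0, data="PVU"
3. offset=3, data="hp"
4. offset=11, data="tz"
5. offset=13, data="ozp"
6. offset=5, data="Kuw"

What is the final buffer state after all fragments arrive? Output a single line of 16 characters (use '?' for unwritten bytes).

Fragment 1: offset=8 data="VAJ" -> buffer=????????VAJ?????
Fragment 2: offset=0 data="PVU" -> buffer=PVU?????VAJ?????
Fragment 3: offset=3 data="hp" -> buffer=PVUhp???VAJ?????
Fragment 4: offset=11 data="tz" -> buffer=PVUhp???VAJtz???
Fragment 5: offset=13 data="ozp" -> buffer=PVUhp???VAJtzozp
Fragment 6: offset=5 data="Kuw" -> buffer=PVUhpKuwVAJtzozp

Answer: PVUhpKuwVAJtzozp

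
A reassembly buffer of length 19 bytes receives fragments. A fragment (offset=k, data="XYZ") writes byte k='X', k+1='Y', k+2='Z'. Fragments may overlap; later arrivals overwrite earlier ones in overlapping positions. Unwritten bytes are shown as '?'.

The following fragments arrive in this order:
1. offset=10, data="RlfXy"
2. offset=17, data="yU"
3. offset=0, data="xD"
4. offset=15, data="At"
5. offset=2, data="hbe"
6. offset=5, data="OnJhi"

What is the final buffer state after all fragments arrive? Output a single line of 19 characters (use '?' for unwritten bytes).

Fragment 1: offset=10 data="RlfXy" -> buffer=??????????RlfXy????
Fragment 2: offset=17 data="yU" -> buffer=??????????RlfXy??yU
Fragment 3: offset=0 data="xD" -> buffer=xD????????RlfXy??yU
Fragment 4: offset=15 data="At" -> buffer=xD????????RlfXyAtyU
Fragment 5: offset=2 data="hbe" -> buffer=xDhbe?????RlfXyAtyU
Fragment 6: offset=5 data="OnJhi" -> buffer=xDhbeOnJhiRlfXyAtyU

Answer: xDhbeOnJhiRlfXyAtyU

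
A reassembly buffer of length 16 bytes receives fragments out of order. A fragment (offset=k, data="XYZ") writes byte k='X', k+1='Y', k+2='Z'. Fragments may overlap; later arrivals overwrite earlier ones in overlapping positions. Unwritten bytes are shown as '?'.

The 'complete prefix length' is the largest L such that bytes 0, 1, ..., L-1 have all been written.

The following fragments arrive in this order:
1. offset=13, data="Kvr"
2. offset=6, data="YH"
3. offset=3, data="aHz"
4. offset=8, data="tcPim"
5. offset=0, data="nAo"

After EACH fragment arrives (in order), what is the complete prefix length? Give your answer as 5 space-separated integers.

Answer: 0 0 0 0 16

Derivation:
Fragment 1: offset=13 data="Kvr" -> buffer=?????????????Kvr -> prefix_len=0
Fragment 2: offset=6 data="YH" -> buffer=??????YH?????Kvr -> prefix_len=0
Fragment 3: offset=3 data="aHz" -> buffer=???aHzYH?????Kvr -> prefix_len=0
Fragment 4: offset=8 data="tcPim" -> buffer=???aHzYHtcPimKvr -> prefix_len=0
Fragment 5: offset=0 data="nAo" -> buffer=nAoaHzYHtcPimKvr -> prefix_len=16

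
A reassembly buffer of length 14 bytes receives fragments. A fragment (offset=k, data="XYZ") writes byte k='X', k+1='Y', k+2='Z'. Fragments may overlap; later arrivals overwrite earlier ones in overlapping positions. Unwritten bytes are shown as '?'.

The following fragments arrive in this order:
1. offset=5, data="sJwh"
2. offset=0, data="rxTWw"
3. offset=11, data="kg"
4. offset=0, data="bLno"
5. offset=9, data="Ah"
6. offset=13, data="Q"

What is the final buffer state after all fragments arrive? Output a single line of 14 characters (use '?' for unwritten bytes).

Fragment 1: offset=5 data="sJwh" -> buffer=?????sJwh?????
Fragment 2: offset=0 data="rxTWw" -> buffer=rxTWwsJwh?????
Fragment 3: offset=11 data="kg" -> buffer=rxTWwsJwh??kg?
Fragment 4: offset=0 data="bLno" -> buffer=bLnowsJwh??kg?
Fragment 5: offset=9 data="Ah" -> buffer=bLnowsJwhAhkg?
Fragment 6: offset=13 data="Q" -> buffer=bLnowsJwhAhkgQ

Answer: bLnowsJwhAhkgQ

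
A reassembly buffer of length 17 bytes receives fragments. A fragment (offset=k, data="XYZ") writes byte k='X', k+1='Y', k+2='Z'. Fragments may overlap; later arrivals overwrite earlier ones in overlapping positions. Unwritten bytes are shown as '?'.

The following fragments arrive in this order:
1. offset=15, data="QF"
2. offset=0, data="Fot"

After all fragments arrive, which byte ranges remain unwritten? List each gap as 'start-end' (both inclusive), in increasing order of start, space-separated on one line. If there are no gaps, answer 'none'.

Fragment 1: offset=15 len=2
Fragment 2: offset=0 len=3
Gaps: 3-14

Answer: 3-14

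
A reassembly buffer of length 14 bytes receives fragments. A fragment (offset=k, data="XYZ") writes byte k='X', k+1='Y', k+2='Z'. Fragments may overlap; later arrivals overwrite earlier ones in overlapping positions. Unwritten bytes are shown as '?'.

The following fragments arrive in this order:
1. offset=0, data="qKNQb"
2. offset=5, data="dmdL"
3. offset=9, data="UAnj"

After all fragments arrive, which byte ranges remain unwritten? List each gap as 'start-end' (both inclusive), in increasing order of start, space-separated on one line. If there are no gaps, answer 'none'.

Answer: 13-13

Derivation:
Fragment 1: offset=0 len=5
Fragment 2: offset=5 len=4
Fragment 3: offset=9 len=4
Gaps: 13-13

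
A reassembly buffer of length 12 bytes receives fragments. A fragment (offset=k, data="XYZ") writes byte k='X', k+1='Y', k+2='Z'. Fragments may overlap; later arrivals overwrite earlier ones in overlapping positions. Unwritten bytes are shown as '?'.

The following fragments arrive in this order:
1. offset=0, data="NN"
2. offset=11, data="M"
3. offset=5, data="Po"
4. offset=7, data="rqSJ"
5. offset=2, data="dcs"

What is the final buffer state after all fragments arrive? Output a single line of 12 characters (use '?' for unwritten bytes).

Fragment 1: offset=0 data="NN" -> buffer=NN??????????
Fragment 2: offset=11 data="M" -> buffer=NN?????????M
Fragment 3: offset=5 data="Po" -> buffer=NN???Po????M
Fragment 4: offset=7 data="rqSJ" -> buffer=NN???PorqSJM
Fragment 5: offset=2 data="dcs" -> buffer=NNdcsPorqSJM

Answer: NNdcsPorqSJM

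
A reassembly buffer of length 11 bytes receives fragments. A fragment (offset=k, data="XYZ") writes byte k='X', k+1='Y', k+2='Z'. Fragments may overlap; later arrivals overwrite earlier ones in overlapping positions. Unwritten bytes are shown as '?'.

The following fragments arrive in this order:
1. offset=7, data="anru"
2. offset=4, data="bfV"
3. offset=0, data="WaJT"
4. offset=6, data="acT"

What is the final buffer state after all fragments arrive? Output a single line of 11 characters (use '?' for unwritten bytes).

Fragment 1: offset=7 data="anru" -> buffer=???????anru
Fragment 2: offset=4 data="bfV" -> buffer=????bfVanru
Fragment 3: offset=0 data="WaJT" -> buffer=WaJTbfVanru
Fragment 4: offset=6 data="acT" -> buffer=WaJTbfacTru

Answer: WaJTbfacTru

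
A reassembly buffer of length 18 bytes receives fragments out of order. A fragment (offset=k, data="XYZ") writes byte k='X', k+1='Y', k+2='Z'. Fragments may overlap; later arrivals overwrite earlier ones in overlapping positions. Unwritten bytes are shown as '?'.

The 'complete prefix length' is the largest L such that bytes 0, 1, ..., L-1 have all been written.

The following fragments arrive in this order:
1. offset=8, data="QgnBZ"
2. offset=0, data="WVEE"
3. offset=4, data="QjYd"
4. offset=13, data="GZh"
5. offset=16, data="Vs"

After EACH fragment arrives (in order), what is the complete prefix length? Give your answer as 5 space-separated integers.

Fragment 1: offset=8 data="QgnBZ" -> buffer=????????QgnBZ????? -> prefix_len=0
Fragment 2: offset=0 data="WVEE" -> buffer=WVEE????QgnBZ????? -> prefix_len=4
Fragment 3: offset=4 data="QjYd" -> buffer=WVEEQjYdQgnBZ????? -> prefix_len=13
Fragment 4: offset=13 data="GZh" -> buffer=WVEEQjYdQgnBZGZh?? -> prefix_len=16
Fragment 5: offset=16 data="Vs" -> buffer=WVEEQjYdQgnBZGZhVs -> prefix_len=18

Answer: 0 4 13 16 18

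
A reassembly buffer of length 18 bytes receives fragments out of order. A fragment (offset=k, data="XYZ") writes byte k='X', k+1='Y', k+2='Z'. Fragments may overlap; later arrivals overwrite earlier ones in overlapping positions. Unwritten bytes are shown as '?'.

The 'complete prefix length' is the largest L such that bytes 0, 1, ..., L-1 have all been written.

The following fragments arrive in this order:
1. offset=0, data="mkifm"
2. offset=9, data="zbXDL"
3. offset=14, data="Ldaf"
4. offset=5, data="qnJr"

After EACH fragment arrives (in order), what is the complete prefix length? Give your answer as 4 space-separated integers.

Answer: 5 5 5 18

Derivation:
Fragment 1: offset=0 data="mkifm" -> buffer=mkifm????????????? -> prefix_len=5
Fragment 2: offset=9 data="zbXDL" -> buffer=mkifm????zbXDL???? -> prefix_len=5
Fragment 3: offset=14 data="Ldaf" -> buffer=mkifm????zbXDLLdaf -> prefix_len=5
Fragment 4: offset=5 data="qnJr" -> buffer=mkifmqnJrzbXDLLdaf -> prefix_len=18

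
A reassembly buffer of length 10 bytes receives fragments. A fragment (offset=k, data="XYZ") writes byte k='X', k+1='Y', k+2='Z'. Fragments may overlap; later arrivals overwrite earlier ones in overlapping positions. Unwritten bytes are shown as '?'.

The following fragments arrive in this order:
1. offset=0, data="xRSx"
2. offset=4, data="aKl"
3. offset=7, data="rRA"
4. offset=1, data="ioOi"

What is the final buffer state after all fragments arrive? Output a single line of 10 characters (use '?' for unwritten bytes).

Fragment 1: offset=0 data="xRSx" -> buffer=xRSx??????
Fragment 2: offset=4 data="aKl" -> buffer=xRSxaKl???
Fragment 3: offset=7 data="rRA" -> buffer=xRSxaKlrRA
Fragment 4: offset=1 data="ioOi" -> buffer=xioOiKlrRA

Answer: xioOiKlrRA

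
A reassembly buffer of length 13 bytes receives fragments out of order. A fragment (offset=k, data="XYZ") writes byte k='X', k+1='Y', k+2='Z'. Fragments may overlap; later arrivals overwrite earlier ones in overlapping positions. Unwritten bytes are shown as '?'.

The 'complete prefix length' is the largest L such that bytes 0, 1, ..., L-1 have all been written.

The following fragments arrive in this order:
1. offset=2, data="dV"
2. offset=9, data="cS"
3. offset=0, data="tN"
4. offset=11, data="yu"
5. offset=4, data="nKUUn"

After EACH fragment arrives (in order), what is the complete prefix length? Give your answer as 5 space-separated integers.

Answer: 0 0 4 4 13

Derivation:
Fragment 1: offset=2 data="dV" -> buffer=??dV????????? -> prefix_len=0
Fragment 2: offset=9 data="cS" -> buffer=??dV?????cS?? -> prefix_len=0
Fragment 3: offset=0 data="tN" -> buffer=tNdV?????cS?? -> prefix_len=4
Fragment 4: offset=11 data="yu" -> buffer=tNdV?????cSyu -> prefix_len=4
Fragment 5: offset=4 data="nKUUn" -> buffer=tNdVnKUUncSyu -> prefix_len=13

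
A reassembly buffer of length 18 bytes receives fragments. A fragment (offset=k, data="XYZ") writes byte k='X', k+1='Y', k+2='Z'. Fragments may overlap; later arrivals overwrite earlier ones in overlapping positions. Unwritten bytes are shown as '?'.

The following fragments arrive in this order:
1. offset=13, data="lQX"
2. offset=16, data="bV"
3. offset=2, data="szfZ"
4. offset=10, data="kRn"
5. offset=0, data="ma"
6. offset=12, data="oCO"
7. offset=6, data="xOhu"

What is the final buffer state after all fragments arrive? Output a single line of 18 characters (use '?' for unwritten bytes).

Fragment 1: offset=13 data="lQX" -> buffer=?????????????lQX??
Fragment 2: offset=16 data="bV" -> buffer=?????????????lQXbV
Fragment 3: offset=2 data="szfZ" -> buffer=??szfZ???????lQXbV
Fragment 4: offset=10 data="kRn" -> buffer=??szfZ????kRnlQXbV
Fragment 5: offset=0 data="ma" -> buffer=maszfZ????kRnlQXbV
Fragment 6: offset=12 data="oCO" -> buffer=maszfZ????kRoCOXbV
Fragment 7: offset=6 data="xOhu" -> buffer=maszfZxOhukRoCOXbV

Answer: maszfZxOhukRoCOXbV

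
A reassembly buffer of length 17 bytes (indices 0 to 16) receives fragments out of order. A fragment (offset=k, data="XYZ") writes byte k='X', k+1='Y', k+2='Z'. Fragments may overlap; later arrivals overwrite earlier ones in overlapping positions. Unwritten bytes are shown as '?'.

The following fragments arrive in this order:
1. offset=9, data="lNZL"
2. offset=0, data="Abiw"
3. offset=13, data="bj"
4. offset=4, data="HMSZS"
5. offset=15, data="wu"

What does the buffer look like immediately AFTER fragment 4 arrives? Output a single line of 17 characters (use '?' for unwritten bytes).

Answer: AbiwHMSZSlNZLbj??

Derivation:
Fragment 1: offset=9 data="lNZL" -> buffer=?????????lNZL????
Fragment 2: offset=0 data="Abiw" -> buffer=Abiw?????lNZL????
Fragment 3: offset=13 data="bj" -> buffer=Abiw?????lNZLbj??
Fragment 4: offset=4 data="HMSZS" -> buffer=AbiwHMSZSlNZLbj??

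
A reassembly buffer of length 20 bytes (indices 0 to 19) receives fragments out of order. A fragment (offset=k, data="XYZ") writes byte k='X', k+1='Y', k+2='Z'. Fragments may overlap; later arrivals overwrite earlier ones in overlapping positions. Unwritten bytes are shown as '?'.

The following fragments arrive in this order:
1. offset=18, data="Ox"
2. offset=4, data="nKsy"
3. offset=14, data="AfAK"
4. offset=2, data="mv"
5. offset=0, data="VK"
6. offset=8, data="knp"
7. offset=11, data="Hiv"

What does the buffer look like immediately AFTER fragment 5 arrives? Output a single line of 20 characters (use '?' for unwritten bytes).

Fragment 1: offset=18 data="Ox" -> buffer=??????????????????Ox
Fragment 2: offset=4 data="nKsy" -> buffer=????nKsy??????????Ox
Fragment 3: offset=14 data="AfAK" -> buffer=????nKsy??????AfAKOx
Fragment 4: offset=2 data="mv" -> buffer=??mvnKsy??????AfAKOx
Fragment 5: offset=0 data="VK" -> buffer=VKmvnKsy??????AfAKOx

Answer: VKmvnKsy??????AfAKOx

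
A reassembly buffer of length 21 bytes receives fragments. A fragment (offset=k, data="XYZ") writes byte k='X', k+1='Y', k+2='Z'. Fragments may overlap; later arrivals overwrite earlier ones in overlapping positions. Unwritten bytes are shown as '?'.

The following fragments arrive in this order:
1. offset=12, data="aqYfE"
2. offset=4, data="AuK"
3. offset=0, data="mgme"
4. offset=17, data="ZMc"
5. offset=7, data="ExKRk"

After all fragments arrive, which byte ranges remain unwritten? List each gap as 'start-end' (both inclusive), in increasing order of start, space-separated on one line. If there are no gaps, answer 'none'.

Answer: 20-20

Derivation:
Fragment 1: offset=12 len=5
Fragment 2: offset=4 len=3
Fragment 3: offset=0 len=4
Fragment 4: offset=17 len=3
Fragment 5: offset=7 len=5
Gaps: 20-20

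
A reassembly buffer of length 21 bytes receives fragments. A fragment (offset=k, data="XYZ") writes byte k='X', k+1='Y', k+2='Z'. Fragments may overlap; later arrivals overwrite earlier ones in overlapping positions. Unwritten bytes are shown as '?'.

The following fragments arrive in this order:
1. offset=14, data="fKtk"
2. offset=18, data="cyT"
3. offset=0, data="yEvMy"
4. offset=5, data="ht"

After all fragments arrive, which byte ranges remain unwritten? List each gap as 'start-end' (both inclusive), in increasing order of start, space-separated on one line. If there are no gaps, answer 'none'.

Answer: 7-13

Derivation:
Fragment 1: offset=14 len=4
Fragment 2: offset=18 len=3
Fragment 3: offset=0 len=5
Fragment 4: offset=5 len=2
Gaps: 7-13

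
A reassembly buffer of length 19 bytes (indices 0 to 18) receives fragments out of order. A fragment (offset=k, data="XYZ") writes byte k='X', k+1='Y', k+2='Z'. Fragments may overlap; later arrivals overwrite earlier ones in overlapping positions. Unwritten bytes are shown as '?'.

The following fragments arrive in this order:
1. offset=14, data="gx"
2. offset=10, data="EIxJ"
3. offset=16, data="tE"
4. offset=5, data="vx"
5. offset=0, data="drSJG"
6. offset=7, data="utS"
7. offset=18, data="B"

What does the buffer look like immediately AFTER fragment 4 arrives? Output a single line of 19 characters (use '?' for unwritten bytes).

Fragment 1: offset=14 data="gx" -> buffer=??????????????gx???
Fragment 2: offset=10 data="EIxJ" -> buffer=??????????EIxJgx???
Fragment 3: offset=16 data="tE" -> buffer=??????????EIxJgxtE?
Fragment 4: offset=5 data="vx" -> buffer=?????vx???EIxJgxtE?

Answer: ?????vx???EIxJgxtE?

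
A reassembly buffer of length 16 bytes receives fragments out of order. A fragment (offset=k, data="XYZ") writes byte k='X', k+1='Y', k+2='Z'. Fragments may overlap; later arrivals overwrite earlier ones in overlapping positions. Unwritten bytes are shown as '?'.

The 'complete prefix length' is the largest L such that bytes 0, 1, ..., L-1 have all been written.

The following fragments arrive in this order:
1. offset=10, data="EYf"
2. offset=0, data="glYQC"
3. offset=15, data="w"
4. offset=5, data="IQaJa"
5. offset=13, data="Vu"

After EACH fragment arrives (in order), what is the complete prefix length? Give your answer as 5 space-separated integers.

Fragment 1: offset=10 data="EYf" -> buffer=??????????EYf??? -> prefix_len=0
Fragment 2: offset=0 data="glYQC" -> buffer=glYQC?????EYf??? -> prefix_len=5
Fragment 3: offset=15 data="w" -> buffer=glYQC?????EYf??w -> prefix_len=5
Fragment 4: offset=5 data="IQaJa" -> buffer=glYQCIQaJaEYf??w -> prefix_len=13
Fragment 5: offset=13 data="Vu" -> buffer=glYQCIQaJaEYfVuw -> prefix_len=16

Answer: 0 5 5 13 16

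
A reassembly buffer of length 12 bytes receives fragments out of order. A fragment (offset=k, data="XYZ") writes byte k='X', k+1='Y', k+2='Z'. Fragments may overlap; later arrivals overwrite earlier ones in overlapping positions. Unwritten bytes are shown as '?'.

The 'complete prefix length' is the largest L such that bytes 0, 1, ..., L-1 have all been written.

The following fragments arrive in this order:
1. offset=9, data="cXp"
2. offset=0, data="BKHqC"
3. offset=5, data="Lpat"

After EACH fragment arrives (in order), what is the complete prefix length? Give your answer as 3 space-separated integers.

Fragment 1: offset=9 data="cXp" -> buffer=?????????cXp -> prefix_len=0
Fragment 2: offset=0 data="BKHqC" -> buffer=BKHqC????cXp -> prefix_len=5
Fragment 3: offset=5 data="Lpat" -> buffer=BKHqCLpatcXp -> prefix_len=12

Answer: 0 5 12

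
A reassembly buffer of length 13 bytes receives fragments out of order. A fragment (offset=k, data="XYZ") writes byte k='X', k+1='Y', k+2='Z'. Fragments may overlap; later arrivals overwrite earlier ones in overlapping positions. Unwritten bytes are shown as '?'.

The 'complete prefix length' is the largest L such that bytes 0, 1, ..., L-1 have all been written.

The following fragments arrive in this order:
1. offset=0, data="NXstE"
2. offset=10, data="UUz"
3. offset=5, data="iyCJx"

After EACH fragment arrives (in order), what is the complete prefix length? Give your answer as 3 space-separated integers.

Fragment 1: offset=0 data="NXstE" -> buffer=NXstE???????? -> prefix_len=5
Fragment 2: offset=10 data="UUz" -> buffer=NXstE?????UUz -> prefix_len=5
Fragment 3: offset=5 data="iyCJx" -> buffer=NXstEiyCJxUUz -> prefix_len=13

Answer: 5 5 13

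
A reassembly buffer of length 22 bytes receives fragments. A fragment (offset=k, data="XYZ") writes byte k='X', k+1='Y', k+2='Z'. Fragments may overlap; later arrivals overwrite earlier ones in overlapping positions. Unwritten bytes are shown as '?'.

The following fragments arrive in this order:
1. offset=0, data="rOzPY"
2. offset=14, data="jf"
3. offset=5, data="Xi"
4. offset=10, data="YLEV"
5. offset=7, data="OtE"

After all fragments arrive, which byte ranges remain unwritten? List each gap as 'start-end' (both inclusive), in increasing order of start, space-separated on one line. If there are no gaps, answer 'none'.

Answer: 16-21

Derivation:
Fragment 1: offset=0 len=5
Fragment 2: offset=14 len=2
Fragment 3: offset=5 len=2
Fragment 4: offset=10 len=4
Fragment 5: offset=7 len=3
Gaps: 16-21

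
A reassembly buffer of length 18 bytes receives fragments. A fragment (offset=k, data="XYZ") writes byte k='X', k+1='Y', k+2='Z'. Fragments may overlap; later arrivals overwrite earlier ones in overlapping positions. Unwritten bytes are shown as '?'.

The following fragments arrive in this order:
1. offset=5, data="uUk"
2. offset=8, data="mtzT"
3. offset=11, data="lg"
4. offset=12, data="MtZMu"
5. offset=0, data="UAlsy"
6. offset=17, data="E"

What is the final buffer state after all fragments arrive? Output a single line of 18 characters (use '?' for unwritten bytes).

Answer: UAlsyuUkmtzlMtZMuE

Derivation:
Fragment 1: offset=5 data="uUk" -> buffer=?????uUk??????????
Fragment 2: offset=8 data="mtzT" -> buffer=?????uUkmtzT??????
Fragment 3: offset=11 data="lg" -> buffer=?????uUkmtzlg?????
Fragment 4: offset=12 data="MtZMu" -> buffer=?????uUkmtzlMtZMu?
Fragment 5: offset=0 data="UAlsy" -> buffer=UAlsyuUkmtzlMtZMu?
Fragment 6: offset=17 data="E" -> buffer=UAlsyuUkmtzlMtZMuE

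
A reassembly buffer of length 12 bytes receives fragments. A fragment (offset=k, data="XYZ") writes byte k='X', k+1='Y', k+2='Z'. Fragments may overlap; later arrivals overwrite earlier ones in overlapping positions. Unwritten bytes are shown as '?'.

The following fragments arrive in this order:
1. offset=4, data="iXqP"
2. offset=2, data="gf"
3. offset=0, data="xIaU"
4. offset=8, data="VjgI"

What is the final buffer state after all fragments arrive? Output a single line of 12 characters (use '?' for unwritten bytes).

Fragment 1: offset=4 data="iXqP" -> buffer=????iXqP????
Fragment 2: offset=2 data="gf" -> buffer=??gfiXqP????
Fragment 3: offset=0 data="xIaU" -> buffer=xIaUiXqP????
Fragment 4: offset=8 data="VjgI" -> buffer=xIaUiXqPVjgI

Answer: xIaUiXqPVjgI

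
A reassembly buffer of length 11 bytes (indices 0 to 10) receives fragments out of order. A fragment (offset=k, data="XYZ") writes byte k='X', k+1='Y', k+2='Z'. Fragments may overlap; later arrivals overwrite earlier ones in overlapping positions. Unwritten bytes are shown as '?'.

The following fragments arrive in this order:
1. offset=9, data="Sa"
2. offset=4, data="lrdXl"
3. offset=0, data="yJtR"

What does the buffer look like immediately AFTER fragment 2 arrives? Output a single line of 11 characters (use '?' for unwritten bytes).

Answer: ????lrdXlSa

Derivation:
Fragment 1: offset=9 data="Sa" -> buffer=?????????Sa
Fragment 2: offset=4 data="lrdXl" -> buffer=????lrdXlSa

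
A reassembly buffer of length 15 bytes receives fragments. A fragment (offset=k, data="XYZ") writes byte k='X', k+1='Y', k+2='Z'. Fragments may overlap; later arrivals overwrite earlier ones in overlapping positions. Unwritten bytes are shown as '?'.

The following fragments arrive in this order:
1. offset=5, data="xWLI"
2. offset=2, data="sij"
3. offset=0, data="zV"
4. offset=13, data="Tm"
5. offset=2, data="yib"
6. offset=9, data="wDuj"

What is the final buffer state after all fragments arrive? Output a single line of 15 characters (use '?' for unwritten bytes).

Answer: zVyibxWLIwDujTm

Derivation:
Fragment 1: offset=5 data="xWLI" -> buffer=?????xWLI??????
Fragment 2: offset=2 data="sij" -> buffer=??sijxWLI??????
Fragment 3: offset=0 data="zV" -> buffer=zVsijxWLI??????
Fragment 4: offset=13 data="Tm" -> buffer=zVsijxWLI????Tm
Fragment 5: offset=2 data="yib" -> buffer=zVyibxWLI????Tm
Fragment 6: offset=9 data="wDuj" -> buffer=zVyibxWLIwDujTm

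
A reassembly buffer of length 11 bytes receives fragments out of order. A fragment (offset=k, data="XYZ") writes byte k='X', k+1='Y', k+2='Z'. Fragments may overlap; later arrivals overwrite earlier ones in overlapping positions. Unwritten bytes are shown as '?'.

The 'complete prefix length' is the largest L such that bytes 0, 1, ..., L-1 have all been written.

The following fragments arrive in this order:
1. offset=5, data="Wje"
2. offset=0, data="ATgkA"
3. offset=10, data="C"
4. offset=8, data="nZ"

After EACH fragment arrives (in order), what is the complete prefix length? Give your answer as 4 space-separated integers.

Answer: 0 8 8 11

Derivation:
Fragment 1: offset=5 data="Wje" -> buffer=?????Wje??? -> prefix_len=0
Fragment 2: offset=0 data="ATgkA" -> buffer=ATgkAWje??? -> prefix_len=8
Fragment 3: offset=10 data="C" -> buffer=ATgkAWje??C -> prefix_len=8
Fragment 4: offset=8 data="nZ" -> buffer=ATgkAWjenZC -> prefix_len=11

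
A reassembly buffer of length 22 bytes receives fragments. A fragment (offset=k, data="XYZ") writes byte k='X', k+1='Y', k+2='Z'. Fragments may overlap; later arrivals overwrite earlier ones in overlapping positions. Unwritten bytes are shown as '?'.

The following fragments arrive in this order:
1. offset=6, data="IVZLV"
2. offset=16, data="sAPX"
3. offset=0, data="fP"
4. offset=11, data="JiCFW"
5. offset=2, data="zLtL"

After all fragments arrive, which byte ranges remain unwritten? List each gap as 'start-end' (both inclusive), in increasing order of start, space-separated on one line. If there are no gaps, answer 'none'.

Answer: 20-21

Derivation:
Fragment 1: offset=6 len=5
Fragment 2: offset=16 len=4
Fragment 3: offset=0 len=2
Fragment 4: offset=11 len=5
Fragment 5: offset=2 len=4
Gaps: 20-21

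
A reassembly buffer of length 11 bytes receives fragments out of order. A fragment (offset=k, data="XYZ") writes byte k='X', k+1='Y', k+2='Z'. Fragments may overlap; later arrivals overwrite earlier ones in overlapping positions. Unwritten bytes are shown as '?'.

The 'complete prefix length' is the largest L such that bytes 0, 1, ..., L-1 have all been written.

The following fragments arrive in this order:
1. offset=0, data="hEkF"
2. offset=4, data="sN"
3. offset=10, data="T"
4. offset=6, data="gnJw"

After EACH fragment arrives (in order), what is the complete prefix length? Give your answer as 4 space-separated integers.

Fragment 1: offset=0 data="hEkF" -> buffer=hEkF??????? -> prefix_len=4
Fragment 2: offset=4 data="sN" -> buffer=hEkFsN????? -> prefix_len=6
Fragment 3: offset=10 data="T" -> buffer=hEkFsN????T -> prefix_len=6
Fragment 4: offset=6 data="gnJw" -> buffer=hEkFsNgnJwT -> prefix_len=11

Answer: 4 6 6 11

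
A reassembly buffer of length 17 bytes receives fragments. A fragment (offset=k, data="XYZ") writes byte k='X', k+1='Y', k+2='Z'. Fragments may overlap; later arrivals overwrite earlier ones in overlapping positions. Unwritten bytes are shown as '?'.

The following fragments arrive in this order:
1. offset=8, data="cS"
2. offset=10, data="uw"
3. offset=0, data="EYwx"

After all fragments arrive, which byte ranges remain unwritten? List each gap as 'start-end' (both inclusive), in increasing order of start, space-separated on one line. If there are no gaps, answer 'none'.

Fragment 1: offset=8 len=2
Fragment 2: offset=10 len=2
Fragment 3: offset=0 len=4
Gaps: 4-7 12-16

Answer: 4-7 12-16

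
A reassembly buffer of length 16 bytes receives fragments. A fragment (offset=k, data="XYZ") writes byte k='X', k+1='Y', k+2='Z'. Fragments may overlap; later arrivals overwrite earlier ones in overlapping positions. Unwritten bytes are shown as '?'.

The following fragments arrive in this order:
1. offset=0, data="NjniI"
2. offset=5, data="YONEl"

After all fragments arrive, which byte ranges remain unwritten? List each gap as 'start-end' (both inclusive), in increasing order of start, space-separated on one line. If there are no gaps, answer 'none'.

Answer: 10-15

Derivation:
Fragment 1: offset=0 len=5
Fragment 2: offset=5 len=5
Gaps: 10-15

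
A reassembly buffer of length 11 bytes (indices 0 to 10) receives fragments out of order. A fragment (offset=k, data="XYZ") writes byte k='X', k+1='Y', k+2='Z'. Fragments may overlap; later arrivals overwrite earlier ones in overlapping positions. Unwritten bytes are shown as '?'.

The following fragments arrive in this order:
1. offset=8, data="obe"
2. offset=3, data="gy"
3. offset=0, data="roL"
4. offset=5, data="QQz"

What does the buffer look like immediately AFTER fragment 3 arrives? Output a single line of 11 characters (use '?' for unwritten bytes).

Fragment 1: offset=8 data="obe" -> buffer=????????obe
Fragment 2: offset=3 data="gy" -> buffer=???gy???obe
Fragment 3: offset=0 data="roL" -> buffer=roLgy???obe

Answer: roLgy???obe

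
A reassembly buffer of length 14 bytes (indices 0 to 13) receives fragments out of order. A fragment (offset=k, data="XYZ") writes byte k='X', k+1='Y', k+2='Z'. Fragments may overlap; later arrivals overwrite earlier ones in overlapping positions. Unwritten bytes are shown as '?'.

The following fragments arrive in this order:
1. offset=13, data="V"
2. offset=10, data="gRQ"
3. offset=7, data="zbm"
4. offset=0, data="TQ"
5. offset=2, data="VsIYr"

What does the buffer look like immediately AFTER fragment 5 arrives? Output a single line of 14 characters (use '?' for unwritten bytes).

Fragment 1: offset=13 data="V" -> buffer=?????????????V
Fragment 2: offset=10 data="gRQ" -> buffer=??????????gRQV
Fragment 3: offset=7 data="zbm" -> buffer=???????zbmgRQV
Fragment 4: offset=0 data="TQ" -> buffer=TQ?????zbmgRQV
Fragment 5: offset=2 data="VsIYr" -> buffer=TQVsIYrzbmgRQV

Answer: TQVsIYrzbmgRQV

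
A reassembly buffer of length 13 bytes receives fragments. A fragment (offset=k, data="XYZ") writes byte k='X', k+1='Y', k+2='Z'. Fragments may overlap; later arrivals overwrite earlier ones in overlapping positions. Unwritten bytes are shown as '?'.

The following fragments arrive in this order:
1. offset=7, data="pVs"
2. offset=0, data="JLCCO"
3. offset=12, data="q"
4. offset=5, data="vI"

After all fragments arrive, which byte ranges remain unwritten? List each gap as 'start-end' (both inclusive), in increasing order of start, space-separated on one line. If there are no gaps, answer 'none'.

Answer: 10-11

Derivation:
Fragment 1: offset=7 len=3
Fragment 2: offset=0 len=5
Fragment 3: offset=12 len=1
Fragment 4: offset=5 len=2
Gaps: 10-11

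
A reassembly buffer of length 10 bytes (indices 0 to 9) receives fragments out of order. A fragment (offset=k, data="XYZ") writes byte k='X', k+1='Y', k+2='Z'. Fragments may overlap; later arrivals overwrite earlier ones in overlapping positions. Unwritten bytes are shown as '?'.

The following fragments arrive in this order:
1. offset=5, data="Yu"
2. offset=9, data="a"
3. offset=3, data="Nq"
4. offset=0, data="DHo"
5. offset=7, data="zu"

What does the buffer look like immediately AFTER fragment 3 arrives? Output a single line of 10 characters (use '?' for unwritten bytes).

Answer: ???NqYu??a

Derivation:
Fragment 1: offset=5 data="Yu" -> buffer=?????Yu???
Fragment 2: offset=9 data="a" -> buffer=?????Yu??a
Fragment 3: offset=3 data="Nq" -> buffer=???NqYu??a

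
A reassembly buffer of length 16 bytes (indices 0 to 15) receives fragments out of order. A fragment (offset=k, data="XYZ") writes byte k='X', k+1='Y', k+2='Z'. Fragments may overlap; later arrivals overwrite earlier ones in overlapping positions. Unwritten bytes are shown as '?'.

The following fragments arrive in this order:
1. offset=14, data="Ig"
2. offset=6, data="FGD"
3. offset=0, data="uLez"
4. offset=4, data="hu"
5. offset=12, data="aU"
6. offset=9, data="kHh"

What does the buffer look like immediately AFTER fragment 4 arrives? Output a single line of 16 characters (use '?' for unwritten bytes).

Fragment 1: offset=14 data="Ig" -> buffer=??????????????Ig
Fragment 2: offset=6 data="FGD" -> buffer=??????FGD?????Ig
Fragment 3: offset=0 data="uLez" -> buffer=uLez??FGD?????Ig
Fragment 4: offset=4 data="hu" -> buffer=uLezhuFGD?????Ig

Answer: uLezhuFGD?????Ig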